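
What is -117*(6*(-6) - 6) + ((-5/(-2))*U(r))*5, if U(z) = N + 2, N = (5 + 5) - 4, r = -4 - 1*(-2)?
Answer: 5014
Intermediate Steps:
r = -2 (r = -4 + 2 = -2)
N = 6 (N = 10 - 4 = 6)
U(z) = 8 (U(z) = 6 + 2 = 8)
-117*(6*(-6) - 6) + ((-5/(-2))*U(r))*5 = -117*(6*(-6) - 6) + (-5/(-2)*8)*5 = -117*(-36 - 6) + (-5*(-½)*8)*5 = -117*(-42) + ((5/2)*8)*5 = 4914 + 20*5 = 4914 + 100 = 5014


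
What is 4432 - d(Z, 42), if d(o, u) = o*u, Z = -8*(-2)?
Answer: 3760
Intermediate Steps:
Z = 16
4432 - d(Z, 42) = 4432 - 16*42 = 4432 - 1*672 = 4432 - 672 = 3760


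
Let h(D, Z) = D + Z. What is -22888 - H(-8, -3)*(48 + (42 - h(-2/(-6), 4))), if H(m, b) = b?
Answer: -22631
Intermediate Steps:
-22888 - H(-8, -3)*(48 + (42 - h(-2/(-6), 4))) = -22888 - (-3)*(48 + (42 - (-2/(-6) + 4))) = -22888 - (-3)*(48 + (42 - (-2*(-⅙) + 4))) = -22888 - (-3)*(48 + (42 - (⅓ + 4))) = -22888 - (-3)*(48 + (42 - 1*13/3)) = -22888 - (-3)*(48 + (42 - 13/3)) = -22888 - (-3)*(48 + 113/3) = -22888 - (-3)*257/3 = -22888 - 1*(-257) = -22888 + 257 = -22631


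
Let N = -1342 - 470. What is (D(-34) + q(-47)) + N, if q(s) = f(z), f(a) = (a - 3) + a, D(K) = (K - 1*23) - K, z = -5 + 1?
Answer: -1846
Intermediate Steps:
z = -4
D(K) = -23 (D(K) = (K - 23) - K = (-23 + K) - K = -23)
f(a) = -3 + 2*a (f(a) = (-3 + a) + a = -3 + 2*a)
q(s) = -11 (q(s) = -3 + 2*(-4) = -3 - 8 = -11)
N = -1812
(D(-34) + q(-47)) + N = (-23 - 11) - 1812 = -34 - 1812 = -1846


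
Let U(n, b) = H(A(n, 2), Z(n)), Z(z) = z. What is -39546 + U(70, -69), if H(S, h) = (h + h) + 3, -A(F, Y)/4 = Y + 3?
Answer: -39403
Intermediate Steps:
A(F, Y) = -12 - 4*Y (A(F, Y) = -4*(Y + 3) = -4*(3 + Y) = -12 - 4*Y)
H(S, h) = 3 + 2*h (H(S, h) = 2*h + 3 = 3 + 2*h)
U(n, b) = 3 + 2*n
-39546 + U(70, -69) = -39546 + (3 + 2*70) = -39546 + (3 + 140) = -39546 + 143 = -39403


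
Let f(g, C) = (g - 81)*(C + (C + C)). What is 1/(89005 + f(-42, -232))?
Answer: 1/174613 ≈ 5.7269e-6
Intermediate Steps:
f(g, C) = 3*C*(-81 + g) (f(g, C) = (-81 + g)*(C + 2*C) = (-81 + g)*(3*C) = 3*C*(-81 + g))
1/(89005 + f(-42, -232)) = 1/(89005 + 3*(-232)*(-81 - 42)) = 1/(89005 + 3*(-232)*(-123)) = 1/(89005 + 85608) = 1/174613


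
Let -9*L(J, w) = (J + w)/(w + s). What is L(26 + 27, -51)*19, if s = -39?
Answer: 19/405 ≈ 0.046914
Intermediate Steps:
L(J, w) = -(J + w)/(9*(-39 + w)) (L(J, w) = -(J + w)/(9*(w - 39)) = -(J + w)/(9*(-39 + w)))
L(26 + 27, -51)*19 = ((-(26 + 27) - 1*(-51))/(9*(-39 - 51)))*19 = ((1/9)*(-1*53 + 51)/(-90))*19 = ((1/9)*(-1/90)*(-53 + 51))*19 = ((1/9)*(-1/90)*(-2))*19 = (1/405)*19 = 19/405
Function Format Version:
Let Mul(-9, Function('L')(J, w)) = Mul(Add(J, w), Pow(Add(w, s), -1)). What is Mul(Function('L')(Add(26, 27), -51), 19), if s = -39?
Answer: Rational(19, 405) ≈ 0.046914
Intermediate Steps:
Function('L')(J, w) = Mul(Rational(-1, 9), Pow(Add(-39, w), -1), Add(J, w)) (Function('L')(J, w) = Mul(Rational(-1, 9), Mul(Add(J, w), Pow(Add(w, -39), -1))) = Mul(Rational(-1, 9), Mul(Add(J, w), Pow(Add(-39, w), -1))) = Mul(Rational(-1, 9), Mul(Pow(Add(-39, w), -1), Add(J, w))) = Mul(Rational(-1, 9), Pow(Add(-39, w), -1), Add(J, w)))
Mul(Function('L')(Add(26, 27), -51), 19) = Mul(Mul(Rational(1, 9), Pow(Add(-39, -51), -1), Add(Mul(-1, Add(26, 27)), Mul(-1, -51))), 19) = Mul(Mul(Rational(1, 9), Pow(-90, -1), Add(Mul(-1, 53), 51)), 19) = Mul(Mul(Rational(1, 9), Rational(-1, 90), Add(-53, 51)), 19) = Mul(Mul(Rational(1, 9), Rational(-1, 90), -2), 19) = Mul(Rational(1, 405), 19) = Rational(19, 405)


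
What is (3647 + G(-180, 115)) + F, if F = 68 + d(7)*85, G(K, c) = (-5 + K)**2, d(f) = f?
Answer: 38535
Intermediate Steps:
F = 663 (F = 68 + 7*85 = 68 + 595 = 663)
(3647 + G(-180, 115)) + F = (3647 + (-5 - 180)**2) + 663 = (3647 + (-185)**2) + 663 = (3647 + 34225) + 663 = 37872 + 663 = 38535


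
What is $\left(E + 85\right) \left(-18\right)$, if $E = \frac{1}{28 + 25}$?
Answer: $- \frac{81108}{53} \approx -1530.3$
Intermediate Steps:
$E = \frac{1}{53} \approx 0.018868$
$\left(E + 85\right) \left(-18\right) = \left(\frac{1}{53} + 85\right) \left(-18\right) = \frac{4506}{53} \left(-18\right) = - \frac{81108}{53}$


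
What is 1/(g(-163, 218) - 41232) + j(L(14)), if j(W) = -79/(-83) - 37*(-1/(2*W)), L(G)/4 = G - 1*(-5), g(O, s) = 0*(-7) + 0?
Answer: 77715589/65022864 ≈ 1.1952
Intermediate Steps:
g(O, s) = 0 (g(O, s) = 0 + 0 = 0)
L(G) = 20 + 4*G (L(G) = 4*(G - 1*(-5)) = 4*(G + 5) = 4*(5 + G) = 20 + 4*G)
j(W) = 79/83 + 37/(2*W) (j(W) = -79*(-1/83) - 37*(-1/(2*W)) = 79/83 - (-37)/(2*W) = 79/83 + 37/(2*W))
1/(g(-163, 218) - 41232) + j(L(14)) = 1/(0 - 41232) + (3071 + 158*(20 + 4*14))/(166*(20 + 4*14)) = 1/(-41232) + (3071 + 158*(20 + 56))/(166*(20 + 56)) = -1/41232 + (1/166)*(3071 + 158*76)/76 = -1/41232 + (1/166)*(1/76)*(3071 + 12008) = -1/41232 + (1/166)*(1/76)*15079 = -1/41232 + 15079/12616 = 77715589/65022864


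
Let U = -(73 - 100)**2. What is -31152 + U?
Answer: -31881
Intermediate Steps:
U = -729 (U = -1*(-27)**2 = -1*729 = -729)
-31152 + U = -31152 - 729 = -31881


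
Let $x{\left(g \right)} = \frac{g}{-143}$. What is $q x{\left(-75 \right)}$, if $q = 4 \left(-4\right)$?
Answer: $- \frac{1200}{143} \approx -8.3916$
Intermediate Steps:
$x{\left(g \right)} = - \frac{g}{143}$ ($x{\left(g \right)} = g \left(- \frac{1}{143}\right) = - \frac{g}{143}$)
$q = -16$
$q x{\left(-75 \right)} = - 16 \left(\left(- \frac{1}{143}\right) \left(-75\right)\right) = \left(-16\right) \frac{75}{143} = - \frac{1200}{143}$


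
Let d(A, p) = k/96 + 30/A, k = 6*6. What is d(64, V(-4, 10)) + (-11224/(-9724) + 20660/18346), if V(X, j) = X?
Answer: 2229341577/713586016 ≈ 3.1241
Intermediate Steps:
k = 36
d(A, p) = 3/8 + 30/A (d(A, p) = 36/96 + 30/A = 36*(1/96) + 30/A = 3/8 + 30/A)
d(64, V(-4, 10)) + (-11224/(-9724) + 20660/18346) = (3/8 + 30/64) + (-11224/(-9724) + 20660/18346) = (3/8 + 30*(1/64)) + (-11224*(-1/9724) + 20660*(1/18346)) = (3/8 + 15/32) + (2806/2431 + 10330/9173) = 27/32 + 50851668/22299563 = 2229341577/713586016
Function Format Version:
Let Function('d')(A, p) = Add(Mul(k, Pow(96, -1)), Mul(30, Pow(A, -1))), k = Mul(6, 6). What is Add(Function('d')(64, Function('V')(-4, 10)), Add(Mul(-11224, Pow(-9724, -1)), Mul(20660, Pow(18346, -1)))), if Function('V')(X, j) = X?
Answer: Rational(2229341577, 713586016) ≈ 3.1241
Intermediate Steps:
k = 36
Function('d')(A, p) = Add(Rational(3, 8), Mul(30, Pow(A, -1))) (Function('d')(A, p) = Add(Mul(36, Pow(96, -1)), Mul(30, Pow(A, -1))) = Add(Mul(36, Rational(1, 96)), Mul(30, Pow(A, -1))) = Add(Rational(3, 8), Mul(30, Pow(A, -1))))
Add(Function('d')(64, Function('V')(-4, 10)), Add(Mul(-11224, Pow(-9724, -1)), Mul(20660, Pow(18346, -1)))) = Add(Add(Rational(3, 8), Mul(30, Pow(64, -1))), Add(Mul(-11224, Pow(-9724, -1)), Mul(20660, Pow(18346, -1)))) = Add(Add(Rational(3, 8), Mul(30, Rational(1, 64))), Add(Mul(-11224, Rational(-1, 9724)), Mul(20660, Rational(1, 18346)))) = Add(Add(Rational(3, 8), Rational(15, 32)), Add(Rational(2806, 2431), Rational(10330, 9173))) = Add(Rational(27, 32), Rational(50851668, 22299563)) = Rational(2229341577, 713586016)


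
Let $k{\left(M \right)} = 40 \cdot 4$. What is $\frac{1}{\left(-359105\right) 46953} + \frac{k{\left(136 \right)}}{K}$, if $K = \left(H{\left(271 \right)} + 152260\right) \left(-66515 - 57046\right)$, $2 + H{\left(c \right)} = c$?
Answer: $- \frac{33538466249}{3923138286226903185} \approx -8.5489 \cdot 10^{-9}$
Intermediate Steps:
$H{\left(c \right)} = -2 + c$
$k{\left(M \right)} = 160$
$K = -18846635769$ ($K = \left(\left(-2 + 271\right) + 152260\right) \left(-66515 - 57046\right) = \left(269 + 152260\right) \left(-123561\right) = 152529 \left(-123561\right) = -18846635769$)
$\frac{1}{\left(-359105\right) 46953} + \frac{k{\left(136 \right)}}{K} = \frac{1}{\left(-359105\right) 46953} + \frac{160}{-18846635769} = \left(- \frac{1}{359105}\right) \frac{1}{46953} + 160 \left(- \frac{1}{18846635769}\right) = - \frac{1}{16861057065} - \frac{160}{18846635769} = - \frac{33538466249}{3923138286226903185}$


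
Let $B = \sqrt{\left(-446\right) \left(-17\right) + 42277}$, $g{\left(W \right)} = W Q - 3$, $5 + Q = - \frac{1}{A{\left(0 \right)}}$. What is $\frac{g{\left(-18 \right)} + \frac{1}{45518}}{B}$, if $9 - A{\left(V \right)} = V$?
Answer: $\frac{4051103 \sqrt{49859}}{2269481962} \approx 0.39858$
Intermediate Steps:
$A{\left(V \right)} = 9 - V$
$Q = - \frac{46}{9}$ ($Q = -5 - \frac{1}{9 - 0} = -5 - \frac{1}{9 + 0} = -5 - \frac{1}{9} = - \frac{46}{9} \approx -5.1111$)
$g{\left(W \right)} = -3 - \frac{46 W}{9}$ ($g{\left(W \right)} = W \left(- \frac{46}{9}\right) - 3 = - \frac{46 W}{9} - 3 = -3 - \frac{46 W}{9}$)
$B = \sqrt{49859}$ ($B = \sqrt{7582 + 42277} = \sqrt{49859} \approx 223.29$)
$\frac{g{\left(-18 \right)} + \frac{1}{45518}}{B} = \frac{\left(-3 - -92\right) + \frac{1}{45518}}{\sqrt{49859}} = \left(\left(-3 + 92\right) + \frac{1}{45518}\right) \frac{\sqrt{49859}}{49859} = \left(89 + \frac{1}{45518}\right) \frac{\sqrt{49859}}{49859} = \frac{4051103 \frac{\sqrt{49859}}{49859}}{45518} = \frac{4051103 \sqrt{49859}}{2269481962}$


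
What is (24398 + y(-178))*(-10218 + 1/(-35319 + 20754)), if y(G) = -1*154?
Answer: -3608117445724/14565 ≈ -2.4773e+8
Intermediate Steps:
y(G) = -154
(24398 + y(-178))*(-10218 + 1/(-35319 + 20754)) = (24398 - 154)*(-10218 + 1/(-35319 + 20754)) = 24244*(-10218 + 1/(-14565)) = 24244*(-10218 - 1/14565) = 24244*(-148825171/14565) = -3608117445724/14565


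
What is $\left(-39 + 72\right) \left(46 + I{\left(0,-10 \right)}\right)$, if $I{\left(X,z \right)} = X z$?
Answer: $1518$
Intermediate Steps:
$\left(-39 + 72\right) \left(46 + I{\left(0,-10 \right)}\right) = \left(-39 + 72\right) \left(46 + 0 \left(-10\right)\right) = 33 \left(46 + 0\right) = 33 \cdot 46 = 1518$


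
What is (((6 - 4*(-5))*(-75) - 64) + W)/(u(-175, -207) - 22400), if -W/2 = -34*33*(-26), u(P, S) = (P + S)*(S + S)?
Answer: -30179/67874 ≈ -0.44463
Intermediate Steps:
u(P, S) = 2*S*(P + S) (u(P, S) = (P + S)*(2*S) = 2*S*(P + S))
W = -58344 (W = -2*(-34*33)*(-26) = -(-2244)*(-26) = -2*29172 = -58344)
(((6 - 4*(-5))*(-75) - 64) + W)/(u(-175, -207) - 22400) = (((6 - 4*(-5))*(-75) - 64) - 58344)/(2*(-207)*(-175 - 207) - 22400) = (((6 + 20)*(-75) - 64) - 58344)/(2*(-207)*(-382) - 22400) = ((26*(-75) - 64) - 58344)/(158148 - 22400) = ((-1950 - 64) - 58344)/135748 = (-2014 - 58344)*(1/135748) = -60358*1/135748 = -30179/67874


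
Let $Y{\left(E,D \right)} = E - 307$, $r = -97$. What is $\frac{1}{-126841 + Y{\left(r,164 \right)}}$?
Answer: $- \frac{1}{127245} \approx -7.8588 \cdot 10^{-6}$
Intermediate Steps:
$Y{\left(E,D \right)} = -307 + E$ ($Y{\left(E,D \right)} = E - 307 = -307 + E$)
$\frac{1}{-126841 + Y{\left(r,164 \right)}} = \frac{1}{-126841 - 404} = \frac{1}{-127245} = - \frac{1}{127245}$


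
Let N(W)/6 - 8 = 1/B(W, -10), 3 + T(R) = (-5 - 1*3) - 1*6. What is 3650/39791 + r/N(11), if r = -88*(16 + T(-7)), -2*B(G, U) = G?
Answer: 10100272/5133039 ≈ 1.9677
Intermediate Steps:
B(G, U) = -G/2
T(R) = -17 (T(R) = -3 + ((-5 - 1*3) - 1*6) = -3 + ((-5 - 3) - 6) = -3 + (-8 - 6) = -3 - 14 = -17)
N(W) = 48 - 12/W (N(W) = 48 + 6/((-W/2)) = 48 + 6*(-2/W) = 48 - 12/W)
r = 88 (r = -88*(16 - 17) = -88*(-1) = 88)
3650/39791 + r/N(11) = 3650/39791 + 88/(48 - 12/11) = 3650/39791 + 88/(516/11) = 3650/39791 + 88*(11/516) = 3650/39791 + 242/129 = 10100272/5133039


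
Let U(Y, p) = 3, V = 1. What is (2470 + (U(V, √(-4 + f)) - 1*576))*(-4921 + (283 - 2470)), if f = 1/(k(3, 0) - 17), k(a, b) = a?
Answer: -13483876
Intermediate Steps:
f = -1/14 (f = 1/(3 - 17) = 1/(-14) = -1/14 ≈ -0.071429)
(2470 + (U(V, √(-4 + f)) - 1*576))*(-4921 + (283 - 2470)) = (2470 + (3 - 1*576))*(-4921 + (283 - 2470)) = (2470 + (3 - 576))*(-4921 - 2187) = (2470 - 573)*(-7108) = 1897*(-7108) = -13483876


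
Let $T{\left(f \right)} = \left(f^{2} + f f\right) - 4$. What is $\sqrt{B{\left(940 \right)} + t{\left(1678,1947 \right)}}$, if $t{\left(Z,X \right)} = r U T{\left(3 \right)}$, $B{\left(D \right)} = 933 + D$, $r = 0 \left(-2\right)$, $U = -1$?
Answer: $\sqrt{1873} \approx 43.278$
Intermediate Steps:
$T{\left(f \right)} = -4 + 2 f^{2}$ ($T{\left(f \right)} = \left(f^{2} + f^{2}\right) - 4 = 2 f^{2} - 4 = -4 + 2 f^{2}$)
$r = 0$
$t{\left(Z,X \right)} = 0$ ($t{\left(Z,X \right)} = 0 \left(-1\right) \left(-4 + 2 \cdot 3^{2}\right) = 0 \left(-4 + 2 \cdot 9\right) = 0 \left(-4 + 18\right) = 0 \cdot 14 = 0$)
$\sqrt{B{\left(940 \right)} + t{\left(1678,1947 \right)}} = \sqrt{\left(933 + 940\right) + 0} = \sqrt{1873 + 0} = \sqrt{1873}$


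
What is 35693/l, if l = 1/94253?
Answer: 3364172329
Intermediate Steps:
l = 1/94253 ≈ 1.0610e-5
35693/l = 35693/(1/94253) = 35693*94253 = 3364172329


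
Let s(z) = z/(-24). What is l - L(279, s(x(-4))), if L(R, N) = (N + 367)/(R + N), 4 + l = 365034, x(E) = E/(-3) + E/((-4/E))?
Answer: 114619007/314 ≈ 3.6503e+5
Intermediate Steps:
x(E) = -E/3 - E²/4 (x(E) = E*(-⅓) + E*(-E/4) = -E/3 - E²/4)
l = 365030 (l = -4 + 365034 = 365030)
s(z) = -z/24 (s(z) = z*(-1/24) = -z/24)
L(R, N) = (367 + N)/(N + R)
l - L(279, s(x(-4))) = 365030 - (367 - (-1)*(-4)*(4 + 3*(-4))/288)/(-(-1)*(-4)*(4 + 3*(-4))/288 + 279) = 365030 - (367 - (-1)*(-4)*(4 - 12)/288)/(-(-1)*(-4)*(4 - 12)/288 + 279) = 365030 - (367 - (-1)*(-4)*(-8)/288)/(-(-1)*(-4)*(-8)/288 + 279) = 365030 - (367 - 1/24*(-8/3))/(-1/24*(-8/3) + 279) = 365030 - (367 + ⅑)/(⅑ + 279) = 365030 - 3304/(2512/9*9) = 365030 - 9*3304/(2512*9) = 365030 - 1*413/314 = 365030 - 413/314 = 114619007/314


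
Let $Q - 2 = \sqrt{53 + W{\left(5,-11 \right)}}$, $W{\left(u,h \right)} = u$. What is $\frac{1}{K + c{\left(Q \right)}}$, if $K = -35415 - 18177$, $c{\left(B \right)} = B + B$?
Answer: $- \frac{13397}{717918378} - \frac{\sqrt{58}}{1435836756} \approx -1.8666 \cdot 10^{-5}$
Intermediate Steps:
$Q = 2 + \sqrt{58}$ ($Q = 2 + \sqrt{53 + 5} = 2 + \sqrt{58} \approx 9.6158$)
$c{\left(B \right)} = 2 B$
$K = -53592$
$\frac{1}{K + c{\left(Q \right)}} = \frac{1}{-53592 + 2 \left(2 + \sqrt{58}\right)} = \frac{1}{-53592 + \left(4 + 2 \sqrt{58}\right)} = \frac{1}{-53588 + 2 \sqrt{58}}$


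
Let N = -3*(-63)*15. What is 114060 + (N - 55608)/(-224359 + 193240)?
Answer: 1183161971/10373 ≈ 1.1406e+5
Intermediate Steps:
N = 2835 (N = 189*15 = 2835)
114060 + (N - 55608)/(-224359 + 193240) = 114060 + (2835 - 55608)/(-224359 + 193240) = 114060 - 52773/(-31119) = 114060 - 52773*(-1/31119) = 114060 + 17591/10373 = 1183161971/10373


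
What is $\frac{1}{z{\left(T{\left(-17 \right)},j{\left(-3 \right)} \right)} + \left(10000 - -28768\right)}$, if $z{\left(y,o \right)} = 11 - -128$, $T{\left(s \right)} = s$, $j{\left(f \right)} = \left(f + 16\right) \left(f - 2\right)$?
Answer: $\frac{1}{38907} \approx 2.5702 \cdot 10^{-5}$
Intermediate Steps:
$j{\left(f \right)} = \left(-2 + f\right) \left(16 + f\right)$ ($j{\left(f \right)} = \left(16 + f\right) \left(-2 + f\right) = \left(-2 + f\right) \left(16 + f\right)$)
$z{\left(y,o \right)} = 139$ ($z{\left(y,o \right)} = 11 + 128 = 139$)
$\frac{1}{z{\left(T{\left(-17 \right)},j{\left(-3 \right)} \right)} + \left(10000 - -28768\right)} = \frac{1}{139 + \left(10000 - -28768\right)} = \frac{1}{139 + \left(10000 + 28768\right)} = \frac{1}{139 + 38768} = \frac{1}{38907}$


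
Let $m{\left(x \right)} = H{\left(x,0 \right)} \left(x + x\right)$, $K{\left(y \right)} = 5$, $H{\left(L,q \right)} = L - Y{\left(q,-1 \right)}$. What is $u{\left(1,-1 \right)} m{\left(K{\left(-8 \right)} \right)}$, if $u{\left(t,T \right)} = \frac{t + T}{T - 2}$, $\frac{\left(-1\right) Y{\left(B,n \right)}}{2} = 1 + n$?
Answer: $0$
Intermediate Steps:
$Y{\left(B,n \right)} = -2 - 2 n$ ($Y{\left(B,n \right)} = - 2 \left(1 + n\right) = -2 - 2 n$)
$H{\left(L,q \right)} = L$ ($H{\left(L,q \right)} = L - \left(-2 - -2\right) = L - \left(-2 + 2\right) = L - 0 = L + 0 = L$)
$u{\left(t,T \right)} = \frac{T + t}{-2 + T}$
$m{\left(x \right)} = 2 x^{2}$ ($m{\left(x \right)} = x \left(x + x\right) = x 2 x = 2 x^{2}$)
$u{\left(1,-1 \right)} m{\left(K{\left(-8 \right)} \right)} = \frac{-1 + 1}{-2 - 1} \cdot 2 \cdot 5^{2} = \frac{1}{-3} \cdot 0 \cdot 2 \cdot 25 = \left(- \frac{1}{3}\right) 0 \cdot 50 = 0 \cdot 50 = 0$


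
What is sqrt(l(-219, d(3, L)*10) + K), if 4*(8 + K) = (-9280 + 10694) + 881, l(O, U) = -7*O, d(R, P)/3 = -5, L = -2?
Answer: sqrt(8395)/2 ≈ 45.812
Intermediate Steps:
d(R, P) = -15 (d(R, P) = 3*(-5) = -15)
K = 2263/4 (K = -8 + ((-9280 + 10694) + 881)/4 = -8 + (1414 + 881)/4 = -8 + (1/4)*2295 = -8 + 2295/4 = 2263/4 ≈ 565.75)
sqrt(l(-219, d(3, L)*10) + K) = sqrt(-7*(-219) + 2263/4) = sqrt(1533 + 2263/4) = sqrt(8395/4) = sqrt(8395)/2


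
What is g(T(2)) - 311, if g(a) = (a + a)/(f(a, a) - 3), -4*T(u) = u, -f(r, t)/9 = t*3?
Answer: -6533/21 ≈ -311.10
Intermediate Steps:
f(r, t) = -27*t (f(r, t) = -9*t*3 = -27*t)
T(u) = -u/4
g(a) = 2*a/(-3 - 27*a) (g(a) = (a + a)/(-27*a - 3) = (2*a)/(-3 - 27*a) = 2*a/(-3 - 27*a))
g(T(2)) - 311 = -2*(-¼*2)/(3 + 27*(-¼*2)) - 311 = -2*(-½)/(3 + 27*(-½)) - 311 = -2*(-½)/(3 - 27/2) - 311 = -2*(-½)/(-21/2) - 311 = -2*(-½)*(-2/21) - 311 = -2/21 - 311 = -6533/21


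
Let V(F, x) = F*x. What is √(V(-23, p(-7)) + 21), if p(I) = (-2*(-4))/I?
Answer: √2317/7 ≈ 6.8765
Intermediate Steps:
p(I) = 8/I
√(V(-23, p(-7)) + 21) = √(-184/(-7) + 21) = √(-184*(-1)/7 + 21) = √(-23*(-8/7) + 21) = √(184/7 + 21) = √(331/7) = √2317/7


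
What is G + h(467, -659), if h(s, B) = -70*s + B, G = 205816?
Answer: 172467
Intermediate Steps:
h(s, B) = B - 70*s
G + h(467, -659) = 205816 + (-659 - 70*467) = 205816 + (-659 - 32690) = 205816 - 33349 = 172467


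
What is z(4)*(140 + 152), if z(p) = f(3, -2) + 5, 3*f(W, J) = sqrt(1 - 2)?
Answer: 1460 + 292*I/3 ≈ 1460.0 + 97.333*I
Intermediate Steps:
f(W, J) = I/3 (f(W, J) = sqrt(1 - 2)/3 = sqrt(-1)/3 = I/3)
z(p) = 5 + I/3 (z(p) = I/3 + 5 = 5 + I/3)
z(4)*(140 + 152) = (5 + I/3)*(140 + 152) = (5 + I/3)*292 = 1460 + 292*I/3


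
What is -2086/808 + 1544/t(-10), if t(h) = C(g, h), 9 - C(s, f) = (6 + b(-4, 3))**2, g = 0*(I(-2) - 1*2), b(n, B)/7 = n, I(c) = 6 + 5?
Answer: -1119201/191900 ≈ -5.8322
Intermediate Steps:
I(c) = 11
b(n, B) = 7*n
g = 0 (g = 0*(11 - 1*2) = 0*(11 - 2) = 0*9 = 0)
C(s, f) = -475 (C(s, f) = 9 - (6 + 7*(-4))**2 = 9 - (6 - 28)**2 = 9 - 1*(-22)**2 = 9 - 1*484 = 9 - 484 = -475)
t(h) = -475
-2086/808 + 1544/t(-10) = -2086/808 + 1544/(-475) = -2086*1/808 + 1544*(-1/475) = -1043/404 - 1544/475 = -1119201/191900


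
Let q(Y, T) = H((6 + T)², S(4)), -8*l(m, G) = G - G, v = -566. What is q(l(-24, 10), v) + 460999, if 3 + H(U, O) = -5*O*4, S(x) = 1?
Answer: 460976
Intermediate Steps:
l(m, G) = 0 (l(m, G) = -(G - G)/8 = -⅛*0 = 0)
H(U, O) = -3 - 20*O (H(U, O) = -3 - 5*O*4 = -3 - 20*O)
q(Y, T) = -23 (q(Y, T) = -3 - 20*1 = -3 - 20 = -23)
q(l(-24, 10), v) + 460999 = -23 + 460999 = 460976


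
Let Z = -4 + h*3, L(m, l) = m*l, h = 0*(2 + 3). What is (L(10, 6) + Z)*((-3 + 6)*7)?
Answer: 1176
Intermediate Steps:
h = 0 (h = 0*5 = 0)
L(m, l) = l*m
Z = -4 (Z = -4 + 0*3 = -4 + 0 = -4)
(L(10, 6) + Z)*((-3 + 6)*7) = (6*10 - 4)*((-3 + 6)*7) = (60 - 4)*(3*7) = 56*21 = 1176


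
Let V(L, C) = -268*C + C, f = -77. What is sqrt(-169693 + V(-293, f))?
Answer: I*sqrt(149134) ≈ 386.18*I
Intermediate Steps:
V(L, C) = -267*C
sqrt(-169693 + V(-293, f)) = sqrt(-169693 - 267*(-77)) = sqrt(-169693 + 20559) = sqrt(-149134) = I*sqrt(149134)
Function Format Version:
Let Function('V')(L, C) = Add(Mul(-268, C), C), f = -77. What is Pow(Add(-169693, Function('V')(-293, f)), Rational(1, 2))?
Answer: Mul(I, Pow(149134, Rational(1, 2))) ≈ Mul(386.18, I)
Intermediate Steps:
Function('V')(L, C) = Mul(-267, C)
Pow(Add(-169693, Function('V')(-293, f)), Rational(1, 2)) = Pow(Add(-169693, Mul(-267, -77)), Rational(1, 2)) = Pow(Add(-169693, 20559), Rational(1, 2)) = Pow(-149134, Rational(1, 2)) = Mul(I, Pow(149134, Rational(1, 2)))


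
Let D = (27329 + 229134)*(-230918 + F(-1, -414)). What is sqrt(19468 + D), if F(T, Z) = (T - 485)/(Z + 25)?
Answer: 2*I*sqrt(2240367296038671)/389 ≈ 2.4335e+5*I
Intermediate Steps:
F(T, Z) = (-485 + T)/(25 + Z)
D = -23037203419208/389 (D = (27329 + 229134)*(-230918 + (-485 - 1)/(25 - 414)) = 256463*(-230918 - 486/(-389)) = 256463*(-230918 - 1/389*(-486)) = 256463*(-230918 + 486/389) = 256463*(-89826616/389) = -23037203419208/389 ≈ -5.9222e+10)
sqrt(19468 + D) = sqrt(19468 - 23037203419208/389) = sqrt(-23037195846156/389) = 2*I*sqrt(2240367296038671)/389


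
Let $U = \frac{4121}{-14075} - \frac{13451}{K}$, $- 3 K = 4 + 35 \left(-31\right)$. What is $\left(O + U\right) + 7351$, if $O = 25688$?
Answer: $\frac{502118439649}{15215075} \approx 33001.0$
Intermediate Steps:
$K = \frac{1081}{3}$ ($K = - \frac{4 + 35 \left(-31\right)}{3} = - \frac{4 - 1085}{3} = \left(- \frac{1}{3}\right) \left(-1081\right) = \frac{1081}{3} \approx 360.33$)
$U = - \frac{572423276}{15215075}$ ($U = \frac{4121}{-14075} - \frac{13451}{\frac{1081}{3}} = 4121 \left(- \frac{1}{14075}\right) - \frac{40353}{1081} = - \frac{4121}{14075} - \frac{40353}{1081} = - \frac{572423276}{15215075} \approx -37.622$)
$\left(O + U\right) + 7351 = \left(25688 - \frac{572423276}{15215075}\right) + 7351 = \frac{390272423324}{15215075} + 7351 = \frac{502118439649}{15215075}$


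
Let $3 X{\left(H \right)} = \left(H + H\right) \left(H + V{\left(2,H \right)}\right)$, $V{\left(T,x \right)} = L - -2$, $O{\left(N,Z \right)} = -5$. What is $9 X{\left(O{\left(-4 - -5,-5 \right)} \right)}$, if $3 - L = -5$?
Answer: $-150$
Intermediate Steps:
$L = 8$ ($L = 3 - -5 = 3 + 5 = 8$)
$V{\left(T,x \right)} = 10$ ($V{\left(T,x \right)} = 8 - -2 = 8 + 2 = 10$)
$X{\left(H \right)} = \frac{2 H \left(10 + H\right)}{3}$ ($X{\left(H \right)} = \frac{\left(H + H\right) \left(H + 10\right)}{3} = \frac{2 H \left(10 + H\right)}{3}$)
$9 X{\left(O{\left(-4 - -5,-5 \right)} \right)} = 9 \cdot \frac{2}{3} \left(-5\right) \left(10 - 5\right) = 9 \cdot \frac{2}{3} \left(-5\right) 5 = 9 \left(- \frac{50}{3}\right) = -150$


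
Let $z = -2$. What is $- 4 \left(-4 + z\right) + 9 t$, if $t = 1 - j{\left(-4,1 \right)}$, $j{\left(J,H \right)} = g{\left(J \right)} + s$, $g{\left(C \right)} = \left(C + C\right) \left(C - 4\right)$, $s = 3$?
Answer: $-570$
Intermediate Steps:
$g{\left(C \right)} = 2 C \left(-4 + C\right)$
$j{\left(J,H \right)} = 3 + 2 J \left(-4 + J\right)$ ($j{\left(J,H \right)} = 2 J \left(-4 + J\right) + 3 = 3 + 2 J \left(-4 + J\right)$)
$t = -66$ ($t = 1 - \left(3 + 2 \left(-4\right) \left(-4 - 4\right)\right) = 1 - \left(3 + 2 \left(-4\right) \left(-8\right)\right) = 1 - \left(3 + 64\right) = 1 - 67 = -66$)
$- 4 \left(-4 + z\right) + 9 t = - 4 \left(-4 - 2\right) + 9 \left(-66\right) = \left(-4\right) \left(-6\right) - 594 = 24 - 594 = -570$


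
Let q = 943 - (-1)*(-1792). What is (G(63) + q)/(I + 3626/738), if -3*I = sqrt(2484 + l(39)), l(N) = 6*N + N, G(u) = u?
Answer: 262915821/19211842 + 17837091*sqrt(2757)/19211842 ≈ 62.435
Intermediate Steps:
q = -849 (q = 943 - 1*1792 = 943 - 1792 = -849)
l(N) = 7*N
I = -sqrt(2757)/3 (I = -sqrt(2484 + 7*39)/3 = -sqrt(2484 + 273)/3 = -sqrt(2757)/3 ≈ -17.502)
(G(63) + q)/(I + 3626/738) = (63 - 849)/(-sqrt(2757)/3 + 3626/738) = -786/(-sqrt(2757)/3 + 3626*(1/738)) = -786/(-sqrt(2757)/3 + 1813/369) = -786/(1813/369 - sqrt(2757)/3)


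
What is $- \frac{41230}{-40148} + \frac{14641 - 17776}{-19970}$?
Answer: $\frac{23730677}{20043889} \approx 1.1839$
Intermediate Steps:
$- \frac{41230}{-40148} + \frac{14641 - 17776}{-19970} = \left(-41230\right) \left(- \frac{1}{40148}\right) + \left(14641 - 17776\right) \left(- \frac{1}{19970}\right) = \frac{20615}{20074} - - \frac{627}{3994} = \frac{20615}{20074} + \frac{627}{3994} = \frac{23730677}{20043889}$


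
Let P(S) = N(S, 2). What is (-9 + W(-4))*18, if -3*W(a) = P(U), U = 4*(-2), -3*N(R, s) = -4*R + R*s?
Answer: -130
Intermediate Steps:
N(R, s) = 4*R/3 - R*s/3 (N(R, s) = -(-4*R + R*s)/3 = 4*R/3 - R*s/3)
U = -8
P(S) = 2*S/3 (P(S) = S*(4 - 1*2)/3 = S*(4 - 2)/3 = (1/3)*S*2 = 2*S/3)
W(a) = 16/9 (W(a) = -2*(-8)/9 = -1/3*(-16/3) = 16/9)
(-9 + W(-4))*18 = (-9 + 16/9)*18 = -65/9*18 = -130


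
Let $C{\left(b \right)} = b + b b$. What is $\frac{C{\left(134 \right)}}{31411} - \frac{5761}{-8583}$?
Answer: $\frac{336225241}{269600613} \approx 1.2471$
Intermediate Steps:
$C{\left(b \right)} = b + b^{2}$
$\frac{C{\left(134 \right)}}{31411} - \frac{5761}{-8583} = \frac{134 \left(1 + 134\right)}{31411} - \frac{5761}{-8583} = 134 \cdot 135 \cdot \frac{1}{31411} - - \frac{5761}{8583} = 18090 \cdot \frac{1}{31411} + \frac{5761}{8583} = \frac{18090}{31411} + \frac{5761}{8583} = \frac{336225241}{269600613}$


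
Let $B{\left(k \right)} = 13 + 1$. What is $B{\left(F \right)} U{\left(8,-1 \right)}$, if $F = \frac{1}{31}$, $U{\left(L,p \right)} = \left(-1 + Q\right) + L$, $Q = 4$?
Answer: $154$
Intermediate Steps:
$U{\left(L,p \right)} = 3 + L$ ($U{\left(L,p \right)} = \left(-1 + 4\right) + L = 3 + L$)
$F = \frac{1}{31} \approx 0.032258$
$B{\left(k \right)} = 14$
$B{\left(F \right)} U{\left(8,-1 \right)} = 14 \left(3 + 8\right) = 14 \cdot 11 = 154$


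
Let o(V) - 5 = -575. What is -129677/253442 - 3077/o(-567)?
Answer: 176481286/36115485 ≈ 4.8866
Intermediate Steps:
o(V) = -570 (o(V) = 5 - 575 = -570)
-129677/253442 - 3077/o(-567) = -129677/253442 - 3077/(-570) = -129677*1/253442 - 3077*(-1/570) = -129677/253442 + 3077/570 = 176481286/36115485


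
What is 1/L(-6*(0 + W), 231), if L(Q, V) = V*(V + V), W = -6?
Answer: 1/106722 ≈ 9.3701e-6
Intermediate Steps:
L(Q, V) = 2*V² (L(Q, V) = V*(2*V) = 2*V²)
1/L(-6*(0 + W), 231) = 1/(2*231²) = 1/(2*53361) = 1/106722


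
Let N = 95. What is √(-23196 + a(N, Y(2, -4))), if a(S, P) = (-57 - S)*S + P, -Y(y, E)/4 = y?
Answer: 2*I*√9411 ≈ 194.02*I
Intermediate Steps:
Y(y, E) = -4*y
a(S, P) = P + S*(-57 - S) (a(S, P) = S*(-57 - S) + P = P + S*(-57 - S))
√(-23196 + a(N, Y(2, -4))) = √(-23196 + (-4*2 - 1*95² - 57*95)) = √(-23196 + (-8 - 1*9025 - 5415)) = √(-23196 + (-8 - 9025 - 5415)) = √(-23196 - 14448) = √(-37644) = 2*I*√9411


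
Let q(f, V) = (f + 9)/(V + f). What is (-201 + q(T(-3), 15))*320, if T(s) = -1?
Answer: -448960/7 ≈ -64137.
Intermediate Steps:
q(f, V) = (9 + f)/(V + f)
(-201 + q(T(-3), 15))*320 = (-201 + (9 - 1)/(15 - 1))*320 = (-201 + 8/14)*320 = (-201 + (1/14)*8)*320 = (-201 + 4/7)*320 = -1403/7*320 = -448960/7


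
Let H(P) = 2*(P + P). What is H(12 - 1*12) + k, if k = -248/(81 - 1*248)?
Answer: 248/167 ≈ 1.4850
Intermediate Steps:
H(P) = 4*P (H(P) = 2*(2*P) = 4*P)
k = 248/167 (k = -248/(81 - 248) = -248/(-167) = -248*(-1/167) = 248/167 ≈ 1.4850)
H(12 - 1*12) + k = 4*(12 - 1*12) + 248/167 = 4*(12 - 12) + 248/167 = 4*0 + 248/167 = 0 + 248/167 = 248/167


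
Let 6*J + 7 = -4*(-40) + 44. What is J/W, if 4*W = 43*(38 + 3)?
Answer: 394/5289 ≈ 0.074494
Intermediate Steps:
W = 1763/4 (W = (43*(38 + 3))/4 = (43*41)/4 = (¼)*1763 = 1763/4 ≈ 440.75)
J = 197/6 (J = -7/6 + (-4*(-40) + 44)/6 = -7/6 + (160 + 44)/6 = -7/6 + (⅙)*204 = -7/6 + 34 = 197/6 ≈ 32.833)
J/W = 197/(6*(1763/4)) = (197/6)*(4/1763) = 394/5289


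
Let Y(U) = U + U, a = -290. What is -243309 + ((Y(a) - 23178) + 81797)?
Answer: -185270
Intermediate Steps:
Y(U) = 2*U
-243309 + ((Y(a) - 23178) + 81797) = -243309 + ((2*(-290) - 23178) + 81797) = -243309 + ((-580 - 23178) + 81797) = -243309 + (-23758 + 81797) = -243309 + 58039 = -185270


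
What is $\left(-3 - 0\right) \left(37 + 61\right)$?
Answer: $-294$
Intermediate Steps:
$\left(-3 - 0\right) \left(37 + 61\right) = \left(-3 + 0\right) 98 = \left(-3\right) 98 = -294$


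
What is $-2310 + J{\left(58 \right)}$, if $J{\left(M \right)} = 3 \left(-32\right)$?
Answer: $-2406$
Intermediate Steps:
$J{\left(M \right)} = -96$
$-2310 + J{\left(58 \right)} = -2310 - 96 = -2406$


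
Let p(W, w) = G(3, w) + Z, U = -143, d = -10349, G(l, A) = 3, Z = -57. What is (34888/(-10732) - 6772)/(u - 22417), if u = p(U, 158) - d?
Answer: 9088999/16261663 ≈ 0.55892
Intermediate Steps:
p(W, w) = -54 (p(W, w) = 3 - 57 = -54)
u = 10295 (u = -54 - 1*(-10349) = -54 + 10349 = 10295)
(34888/(-10732) - 6772)/(u - 22417) = (34888/(-10732) - 6772)/(10295 - 22417) = (34888*(-1/10732) - 6772)/(-12122) = (-8722/2683 - 6772)*(-1/12122) = -18177998/2683*(-1/12122) = 9088999/16261663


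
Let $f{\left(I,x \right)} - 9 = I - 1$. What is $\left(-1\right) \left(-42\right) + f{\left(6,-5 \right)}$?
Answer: $56$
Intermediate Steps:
$f{\left(I,x \right)} = 8 + I$ ($f{\left(I,x \right)} = 9 + \left(I - 1\right) = 9 + \left(-1 + I\right) = 8 + I$)
$\left(-1\right) \left(-42\right) + f{\left(6,-5 \right)} = \left(-1\right) \left(-42\right) + \left(8 + 6\right) = 42 + 14 = 56$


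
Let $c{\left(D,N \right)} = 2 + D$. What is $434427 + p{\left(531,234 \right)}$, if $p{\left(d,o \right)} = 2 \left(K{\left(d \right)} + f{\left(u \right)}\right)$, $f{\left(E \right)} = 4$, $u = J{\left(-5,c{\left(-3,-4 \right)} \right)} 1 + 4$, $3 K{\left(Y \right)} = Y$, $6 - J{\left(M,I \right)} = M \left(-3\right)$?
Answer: $434789$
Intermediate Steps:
$J{\left(M,I \right)} = 6 + 3 M$ ($J{\left(M,I \right)} = 6 - M \left(-3\right) = 6 - - 3 M = 6 + 3 M$)
$K{\left(Y \right)} = \frac{Y}{3}$
$u = -5$ ($u = \left(6 + 3 \left(-5\right)\right) 1 + 4 = \left(6 - 15\right) 1 + 4 = \left(-9\right) 1 + 4 = -9 + 4 = -5$)
$p{\left(d,o \right)} = 8 + \frac{2 d}{3}$ ($p{\left(d,o \right)} = 2 \left(\frac{d}{3} + 4\right) = 2 \left(4 + \frac{d}{3}\right) = 8 + \frac{2 d}{3}$)
$434427 + p{\left(531,234 \right)} = 434427 + \left(8 + \frac{2}{3} \cdot 531\right) = 434427 + \left(8 + 354\right) = 434427 + 362 = 434789$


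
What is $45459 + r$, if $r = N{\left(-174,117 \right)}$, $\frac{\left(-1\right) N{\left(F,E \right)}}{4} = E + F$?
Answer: $45687$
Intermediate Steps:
$N{\left(F,E \right)} = - 4 E - 4 F$ ($N{\left(F,E \right)} = - 4 \left(E + F\right) = - 4 E - 4 F$)
$r = 228$ ($r = \left(-4\right) 117 - -696 = -468 + 696 = 228$)
$45459 + r = 45459 + 228 = 45687$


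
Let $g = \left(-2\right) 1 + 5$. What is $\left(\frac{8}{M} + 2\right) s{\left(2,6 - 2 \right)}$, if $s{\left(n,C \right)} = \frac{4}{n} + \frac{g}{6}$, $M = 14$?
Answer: $\frac{45}{7} \approx 6.4286$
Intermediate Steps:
$g = 3$ ($g = -2 + 5 = 3$)
$s{\left(n,C \right)} = \frac{1}{2} + \frac{4}{n}$ ($s{\left(n,C \right)} = \frac{4}{n} + \frac{3}{6} = \frac{4}{n} + 3 \cdot \frac{1}{6} = \frac{4}{n} + \frac{1}{2} = \frac{1}{2} + \frac{4}{n}$)
$\left(\frac{8}{M} + 2\right) s{\left(2,6 - 2 \right)} = \left(\frac{8}{14} + 2\right) \frac{8 + 2}{2 \cdot 2} = \left(8 \cdot \frac{1}{14} + 2\right) \frac{1}{2} \cdot \frac{1}{2} \cdot 10 = \left(\frac{4}{7} + 2\right) \frac{5}{2} = \frac{18}{7} \cdot \frac{5}{2} = \frac{45}{7}$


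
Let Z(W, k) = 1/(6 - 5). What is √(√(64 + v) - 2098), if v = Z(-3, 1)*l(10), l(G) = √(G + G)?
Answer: √(-2098 + √2*√(32 + √5)) ≈ 45.714*I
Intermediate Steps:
Z(W, k) = 1 (Z(W, k) = 1/1 = 1)
l(G) = √2*√G (l(G) = √(2*G) = √2*√G)
v = 2*√5 (v = 1*(√2*√10) = 1*(2*√5) = 2*√5 ≈ 4.4721)
√(√(64 + v) - 2098) = √(√(64 + 2*√5) - 2098) = √(-2098 + √(64 + 2*√5))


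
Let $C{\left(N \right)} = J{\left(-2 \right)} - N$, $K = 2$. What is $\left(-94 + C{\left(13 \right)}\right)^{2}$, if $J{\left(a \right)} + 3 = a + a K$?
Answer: $13456$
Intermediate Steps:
$J{\left(a \right)} = -3 + 3 a$ ($J{\left(a \right)} = -3 + \left(a + a 2\right) = -3 + \left(a + 2 a\right) = -3 + 3 a$)
$C{\left(N \right)} = -9 - N$ ($C{\left(N \right)} = \left(-3 + 3 \left(-2\right)\right) - N = \left(-3 - 6\right) - N = -9 - N$)
$\left(-94 + C{\left(13 \right)}\right)^{2} = \left(-94 - 22\right)^{2} = \left(-116\right)^{2} = 13456$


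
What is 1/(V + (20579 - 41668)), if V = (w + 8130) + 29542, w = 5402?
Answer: 1/21985 ≈ 4.5486e-5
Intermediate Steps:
V = 43074 (V = (5402 + 8130) + 29542 = 13532 + 29542 = 43074)
1/(V + (20579 - 41668)) = 1/(43074 + (20579 - 41668)) = 1/(43074 - 21089) = 1/21985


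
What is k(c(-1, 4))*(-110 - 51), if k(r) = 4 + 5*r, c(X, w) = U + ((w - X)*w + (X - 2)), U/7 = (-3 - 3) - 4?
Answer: 42021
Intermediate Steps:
U = -70 (U = 7*((-3 - 3) - 4) = 7*(-6 - 4) = 7*(-10) = -70)
c(X, w) = -72 + X + w*(w - X) (c(X, w) = -70 + ((w - X)*w + (X - 2)) = -70 + (w*(w - X) + (-2 + X)) = -70 + (-2 + X + w*(w - X)) = -72 + X + w*(w - X))
k(c(-1, 4))*(-110 - 51) = (4 + 5*(-72 - 1 + 4**2 - 1*(-1)*4))*(-110 - 51) = (4 + 5*(-72 - 1 + 16 + 4))*(-161) = (4 + 5*(-53))*(-161) = (4 - 265)*(-161) = -261*(-161) = 42021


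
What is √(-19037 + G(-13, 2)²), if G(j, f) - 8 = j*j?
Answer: 2*√3073 ≈ 110.87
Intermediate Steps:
G(j, f) = 8 + j² (G(j, f) = 8 + j*j = 8 + j²)
√(-19037 + G(-13, 2)²) = √(-19037 + (8 + (-13)²)²) = √(-19037 + (8 + 169)²) = √(-19037 + 177²) = √(-19037 + 31329) = √12292 = 2*√3073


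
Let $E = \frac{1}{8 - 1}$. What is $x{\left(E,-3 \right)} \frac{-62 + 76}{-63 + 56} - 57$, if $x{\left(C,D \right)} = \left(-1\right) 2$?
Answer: $-53$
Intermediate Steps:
$E = \frac{1}{7} \approx 0.14286$
$x{\left(C,D \right)} = -2$
$x{\left(E,-3 \right)} \frac{-62 + 76}{-63 + 56} - 57 = - 2 \frac{-62 + 76}{-63 + 56} - 57 = - 2 \frac{14}{-7} - 57 = - 2 \cdot 14 \left(- \frac{1}{7}\right) - 57 = \left(-2\right) \left(-2\right) - 57 = 4 - 57 = -53$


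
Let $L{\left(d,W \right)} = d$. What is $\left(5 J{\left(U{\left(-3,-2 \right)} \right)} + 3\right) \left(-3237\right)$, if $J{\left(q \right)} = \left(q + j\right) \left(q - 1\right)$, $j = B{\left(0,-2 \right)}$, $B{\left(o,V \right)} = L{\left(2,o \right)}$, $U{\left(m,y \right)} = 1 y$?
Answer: $-9711$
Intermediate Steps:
$U{\left(m,y \right)} = y$
$B{\left(o,V \right)} = 2$
$j = 2$
$J{\left(q \right)} = \left(-1 + q\right) \left(2 + q\right)$ ($J{\left(q \right)} = \left(q + 2\right) \left(q - 1\right) = \left(2 + q\right) \left(-1 + q\right) = \left(-1 + q\right) \left(2 + q\right)$)
$\left(5 J{\left(U{\left(-3,-2 \right)} \right)} + 3\right) \left(-3237\right) = \left(5 \left(-2 - 2 + \left(-2\right)^{2}\right) + 3\right) \left(-3237\right) = \left(5 \left(-2 - 2 + 4\right) + 3\right) \left(-3237\right) = \left(5 \cdot 0 + 3\right) \left(-3237\right) = \left(0 + 3\right) \left(-3237\right) = 3 \left(-3237\right) = -9711$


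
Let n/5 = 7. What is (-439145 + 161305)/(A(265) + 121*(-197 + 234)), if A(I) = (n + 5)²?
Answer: -277840/6077 ≈ -45.720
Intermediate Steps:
n = 35 (n = 5*7 = 35)
A(I) = 1600 (A(I) = (35 + 5)² = 40² = 1600)
(-439145 + 161305)/(A(265) + 121*(-197 + 234)) = (-439145 + 161305)/(1600 + 121*(-197 + 234)) = -277840/(1600 + 121*37) = -277840/(1600 + 4477) = -277840/6077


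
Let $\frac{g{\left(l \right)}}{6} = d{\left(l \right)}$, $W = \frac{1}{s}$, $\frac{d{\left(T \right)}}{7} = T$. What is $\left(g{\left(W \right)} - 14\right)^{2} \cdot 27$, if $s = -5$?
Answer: $\frac{338688}{25} \approx 13548.0$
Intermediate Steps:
$d{\left(T \right)} = 7 T$
$W = - \frac{1}{5}$ ($W = \frac{1}{-5} = - \frac{1}{5} \approx -0.2$)
$g{\left(l \right)} = 42 l$ ($g{\left(l \right)} = 6 \cdot 7 l = 42 l$)
$\left(g{\left(W \right)} - 14\right)^{2} \cdot 27 = \left(42 \left(- \frac{1}{5}\right) - 14\right)^{2} \cdot 27 = \left(- \frac{42}{5} - 14\right)^{2} \cdot 27 = \left(- \frac{112}{5}\right)^{2} \cdot 27 = \frac{12544}{25} \cdot 27 = \frac{338688}{25}$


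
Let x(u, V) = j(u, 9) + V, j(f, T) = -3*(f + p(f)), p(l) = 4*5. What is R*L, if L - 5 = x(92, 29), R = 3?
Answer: -906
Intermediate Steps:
p(l) = 20
j(f, T) = -60 - 3*f (j(f, T) = -3*(f + 20) = -3*(20 + f) = -60 - 3*f)
x(u, V) = -60 + V - 3*u (x(u, V) = (-60 - 3*u) + V = -60 + V - 3*u)
L = -302 (L = 5 + (-60 + 29 - 3*92) = 5 + (-60 + 29 - 276) = 5 - 307 = -302)
R*L = 3*(-302) = -906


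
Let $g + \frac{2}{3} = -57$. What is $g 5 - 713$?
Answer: $- \frac{3004}{3} \approx -1001.3$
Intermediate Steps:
$g = - \frac{173}{3}$ ($g = - \frac{2}{3} - 57 = - \frac{173}{3} \approx -57.667$)
$g 5 - 713 = \left(- \frac{173}{3}\right) 5 - 713 = - \frac{865}{3} - 713 = - \frac{3004}{3}$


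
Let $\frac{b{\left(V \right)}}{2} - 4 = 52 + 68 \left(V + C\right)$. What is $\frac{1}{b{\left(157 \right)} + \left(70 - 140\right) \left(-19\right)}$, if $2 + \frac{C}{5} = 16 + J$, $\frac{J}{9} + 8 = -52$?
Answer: $- \frac{1}{334886} \approx -2.9861 \cdot 10^{-6}$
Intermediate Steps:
$J = -540$ ($J = -72 + 9 \left(-52\right) = -72 - 468 = -540$)
$C = -2630$ ($C = -10 + 5 \left(16 - 540\right) = -10 + 5 \left(-524\right) = -10 - 2620 = -2630$)
$b{\left(V \right)} = -357568 + 136 V$ ($b{\left(V \right)} = 8 + 2 \left(52 + 68 \left(V - 2630\right)\right) = 8 + 2 \left(52 + 68 \left(-2630 + V\right)\right) = 8 + 2 \left(52 + \left(-178840 + 68 V\right)\right) = 8 + 2 \left(-178788 + 68 V\right) = 8 + \left(-357576 + 136 V\right) = -357568 + 136 V$)
$\frac{1}{b{\left(157 \right)} + \left(70 - 140\right) \left(-19\right)} = \frac{1}{\left(-357568 + 136 \cdot 157\right) + \left(70 - 140\right) \left(-19\right)} = \frac{1}{\left(-357568 + 21352\right) - -1330} = \frac{1}{-336216 + 1330} = \frac{1}{-334886} = - \frac{1}{334886}$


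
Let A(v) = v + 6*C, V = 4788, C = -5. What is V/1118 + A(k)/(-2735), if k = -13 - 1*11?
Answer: 6577776/1528865 ≈ 4.3024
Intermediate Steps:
k = -24 (k = -13 - 11 = -24)
A(v) = -30 + v (A(v) = v + 6*(-5) = v - 30 = -30 + v)
V/1118 + A(k)/(-2735) = 4788/1118 + (-30 - 24)/(-2735) = 4788*(1/1118) - 54*(-1/2735) = 2394/559 + 54/2735 = 6577776/1528865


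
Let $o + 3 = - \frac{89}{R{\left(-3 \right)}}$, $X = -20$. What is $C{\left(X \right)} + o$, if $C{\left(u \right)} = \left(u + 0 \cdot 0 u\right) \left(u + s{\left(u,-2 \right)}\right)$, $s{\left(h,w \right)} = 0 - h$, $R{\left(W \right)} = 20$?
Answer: $- \frac{149}{20} \approx -7.45$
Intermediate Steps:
$s{\left(h,w \right)} = - h$
$C{\left(u \right)} = 0$ ($C{\left(u \right)} = \left(u + 0 \cdot 0 u\right) \left(u - u\right) = \left(u + 0 u\right) 0 = \left(u + 0\right) 0 = u 0 = 0$)
$o = - \frac{149}{20}$ ($o = -3 - \frac{89}{20} = - \frac{149}{20} \approx -7.45$)
$C{\left(X \right)} + o = 0 - \frac{149}{20} = - \frac{149}{20}$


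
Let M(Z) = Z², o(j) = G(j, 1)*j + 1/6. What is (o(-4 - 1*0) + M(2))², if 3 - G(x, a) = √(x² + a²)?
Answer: 12001/36 - 188*√17/3 ≈ 74.980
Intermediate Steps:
G(x, a) = 3 - √(a² + x²) (G(x, a) = 3 - √(x² + a²) = 3 - √(a² + x²))
o(j) = ⅙ + j*(3 - √(1 + j²)) (o(j) = (3 - √(1² + j²))*j + 1/6 = (3 - √(1 + j²))*j + ⅙ = j*(3 - √(1 + j²)) + ⅙ = ⅙ + j*(3 - √(1 + j²)))
(o(-4 - 1*0) + M(2))² = ((⅙ - (-4 - 1*0)*(-3 + √(1 + (-4 - 1*0)²))) + 2²)² = ((⅙ - (-4 + 0)*(-3 + √(1 + (-4 + 0)²))) + 4)² = ((⅙ - 1*(-4)*(-3 + √(1 + (-4)²))) + 4)² = ((⅙ - 1*(-4)*(-3 + √(1 + 16))) + 4)² = ((⅙ - 1*(-4)*(-3 + √17)) + 4)² = ((⅙ + (-12 + 4*√17)) + 4)² = ((-71/6 + 4*√17) + 4)² = (-47/6 + 4*√17)²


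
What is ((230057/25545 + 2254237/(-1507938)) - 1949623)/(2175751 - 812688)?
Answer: -8344414126462281/5833951472403470 ≈ -1.4303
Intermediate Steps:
((230057/25545 + 2254237/(-1507938)) - 1949623)/(2175751 - 812688) = ((230057*(1/25545) + 2254237*(-1/1507938)) - 1949623)/1363063 = ((230057/25545 - 2254237/1507938) - 1949623)*(1/1363063) = (32147467589/4280030690 - 1949623)*(1/1363063) = -8344414126462281/4280030690*1/1363063 = -8344414126462281/5833951472403470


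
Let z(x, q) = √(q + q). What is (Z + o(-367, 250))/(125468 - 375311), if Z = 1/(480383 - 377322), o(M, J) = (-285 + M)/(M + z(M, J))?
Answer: -24660982513/3455241876802947 - 6520*√5/33526182327 ≈ -7.5721e-6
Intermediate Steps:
z(x, q) = √2*√q (z(x, q) = √(2*q) = √2*√q)
o(M, J) = (-285 + M)/(M + √2*√J)
Z = 1/103061 ≈ 9.7030e-6
(Z + o(-367, 250))/(125468 - 375311) = (1/103061 + (-285 - 367)/(-367 + √2*√250))/(125468 - 375311) = (1/103061 - 652/(-367 + √2*(5*√10)))/(-249843) = (1/103061 - 652/(-367 + 10*√5))*(-1/249843) = -1/25749069423 + 652/(249843*(-367 + 10*√5))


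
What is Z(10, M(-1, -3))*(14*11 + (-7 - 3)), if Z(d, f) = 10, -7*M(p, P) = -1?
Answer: 1440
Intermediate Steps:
M(p, P) = ⅐ (M(p, P) = -⅐*(-1) = ⅐)
Z(10, M(-1, -3))*(14*11 + (-7 - 3)) = 10*(14*11 + (-7 - 3)) = 10*(154 - 10) = 10*144 = 1440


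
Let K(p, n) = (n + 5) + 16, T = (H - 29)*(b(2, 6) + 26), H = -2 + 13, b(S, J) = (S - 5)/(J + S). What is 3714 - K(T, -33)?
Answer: 3726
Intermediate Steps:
b(S, J) = (-5 + S)/(J + S)
H = 11
T = -1845/4 (T = (11 - 29)*((-5 + 2)/(6 + 2) + 26) = -18*(-3/8 + 26) = -18*205/8 = -1845/4 ≈ -461.25)
K(p, n) = 21 + n (K(p, n) = (5 + n) + 16 = 21 + n)
3714 - K(T, -33) = 3714 - (21 - 33) = 3714 - 1*(-12) = 3714 + 12 = 3726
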